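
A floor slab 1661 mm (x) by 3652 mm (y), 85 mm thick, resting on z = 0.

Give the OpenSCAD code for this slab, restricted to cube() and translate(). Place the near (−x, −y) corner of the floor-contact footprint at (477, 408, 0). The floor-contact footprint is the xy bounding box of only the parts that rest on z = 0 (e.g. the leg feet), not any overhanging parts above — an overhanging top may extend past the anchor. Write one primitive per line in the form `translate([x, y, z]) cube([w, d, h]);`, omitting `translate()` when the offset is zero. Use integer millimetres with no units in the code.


translate([477, 408, 0]) cube([1661, 3652, 85]);


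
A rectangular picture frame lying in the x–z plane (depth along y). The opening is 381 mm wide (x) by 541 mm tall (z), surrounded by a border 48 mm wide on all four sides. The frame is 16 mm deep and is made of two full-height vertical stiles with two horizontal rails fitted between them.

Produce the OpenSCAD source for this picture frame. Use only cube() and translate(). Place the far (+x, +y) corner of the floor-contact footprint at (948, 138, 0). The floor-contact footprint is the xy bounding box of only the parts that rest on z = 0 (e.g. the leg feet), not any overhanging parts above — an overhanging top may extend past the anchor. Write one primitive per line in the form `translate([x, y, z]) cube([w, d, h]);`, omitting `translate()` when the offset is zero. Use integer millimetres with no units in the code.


translate([471, 122, 0]) cube([48, 16, 637]);
translate([900, 122, 0]) cube([48, 16, 637]);
translate([519, 122, 0]) cube([381, 16, 48]);
translate([519, 122, 589]) cube([381, 16, 48]);


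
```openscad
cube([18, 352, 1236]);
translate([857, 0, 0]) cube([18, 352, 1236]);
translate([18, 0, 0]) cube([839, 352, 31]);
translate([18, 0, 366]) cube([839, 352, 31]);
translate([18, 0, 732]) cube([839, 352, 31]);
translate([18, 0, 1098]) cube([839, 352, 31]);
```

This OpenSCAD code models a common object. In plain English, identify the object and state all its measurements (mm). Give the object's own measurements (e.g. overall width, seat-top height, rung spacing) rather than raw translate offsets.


An open bookshelf. Two side panels, each 18 mm thick, 352 mm deep and 1236 mm tall, stand 875 mm apart (outside-to-outside). Between them sit 4 shelves, each 31 mm thick and 352 mm deep, spanning the full gap between the sides. The bottom shelf rests on the floor (its underside at z = 0) and the clear gap between one shelf's top and the next shelf's underside is 335 mm.


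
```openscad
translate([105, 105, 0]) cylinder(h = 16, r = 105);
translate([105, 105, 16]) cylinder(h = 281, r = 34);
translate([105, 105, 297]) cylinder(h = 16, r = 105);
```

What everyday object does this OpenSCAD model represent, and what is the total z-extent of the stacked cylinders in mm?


A spool. The overall height is 313 mm.

Three coaxial cylinders, large–small–large — a spool. Two 16 mm flanges and a 281 mm core give 16 + 281 + 16 = 313 mm.


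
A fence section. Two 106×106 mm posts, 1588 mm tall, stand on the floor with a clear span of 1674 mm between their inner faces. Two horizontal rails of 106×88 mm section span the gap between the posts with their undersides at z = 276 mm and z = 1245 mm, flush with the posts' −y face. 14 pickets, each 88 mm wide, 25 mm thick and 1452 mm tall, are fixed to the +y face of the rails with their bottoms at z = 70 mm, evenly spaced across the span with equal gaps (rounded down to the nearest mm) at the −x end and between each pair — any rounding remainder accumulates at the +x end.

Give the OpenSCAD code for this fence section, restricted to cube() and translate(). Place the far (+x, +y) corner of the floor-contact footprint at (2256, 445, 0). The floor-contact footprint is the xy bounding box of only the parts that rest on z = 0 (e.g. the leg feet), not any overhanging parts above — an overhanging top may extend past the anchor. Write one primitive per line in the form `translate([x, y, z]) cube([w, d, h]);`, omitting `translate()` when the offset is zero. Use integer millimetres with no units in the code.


translate([370, 339, 0]) cube([106, 106, 1588]);
translate([2150, 339, 0]) cube([106, 106, 1588]);
translate([476, 339, 276]) cube([1674, 106, 88]);
translate([476, 339, 1245]) cube([1674, 106, 88]);
translate([505, 445, 70]) cube([88, 25, 1452]);
translate([622, 445, 70]) cube([88, 25, 1452]);
translate([739, 445, 70]) cube([88, 25, 1452]);
translate([856, 445, 70]) cube([88, 25, 1452]);
translate([973, 445, 70]) cube([88, 25, 1452]);
translate([1090, 445, 70]) cube([88, 25, 1452]);
translate([1207, 445, 70]) cube([88, 25, 1452]);
translate([1324, 445, 70]) cube([88, 25, 1452]);
translate([1441, 445, 70]) cube([88, 25, 1452]);
translate([1558, 445, 70]) cube([88, 25, 1452]);
translate([1675, 445, 70]) cube([88, 25, 1452]);
translate([1792, 445, 70]) cube([88, 25, 1452]);
translate([1909, 445, 70]) cube([88, 25, 1452]);
translate([2026, 445, 70]) cube([88, 25, 1452]);


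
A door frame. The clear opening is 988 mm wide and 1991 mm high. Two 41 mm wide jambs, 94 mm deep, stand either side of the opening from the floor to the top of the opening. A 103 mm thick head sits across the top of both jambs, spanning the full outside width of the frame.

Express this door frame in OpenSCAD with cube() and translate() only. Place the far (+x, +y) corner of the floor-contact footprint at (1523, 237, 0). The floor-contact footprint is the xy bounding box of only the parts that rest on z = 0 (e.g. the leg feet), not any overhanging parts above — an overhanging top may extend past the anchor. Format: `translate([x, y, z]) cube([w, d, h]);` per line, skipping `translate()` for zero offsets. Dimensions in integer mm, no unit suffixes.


translate([453, 143, 0]) cube([41, 94, 1991]);
translate([1482, 143, 0]) cube([41, 94, 1991]);
translate([453, 143, 1991]) cube([1070, 94, 103]);


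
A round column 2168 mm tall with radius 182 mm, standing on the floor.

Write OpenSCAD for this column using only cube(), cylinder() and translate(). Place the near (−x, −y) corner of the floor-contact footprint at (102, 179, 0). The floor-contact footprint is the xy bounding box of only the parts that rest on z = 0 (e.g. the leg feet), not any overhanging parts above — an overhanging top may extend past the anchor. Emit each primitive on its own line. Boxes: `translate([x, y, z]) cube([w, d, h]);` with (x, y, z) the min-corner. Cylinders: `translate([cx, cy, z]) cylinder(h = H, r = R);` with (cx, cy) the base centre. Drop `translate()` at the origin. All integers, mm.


translate([284, 361, 0]) cylinder(h = 2168, r = 182);


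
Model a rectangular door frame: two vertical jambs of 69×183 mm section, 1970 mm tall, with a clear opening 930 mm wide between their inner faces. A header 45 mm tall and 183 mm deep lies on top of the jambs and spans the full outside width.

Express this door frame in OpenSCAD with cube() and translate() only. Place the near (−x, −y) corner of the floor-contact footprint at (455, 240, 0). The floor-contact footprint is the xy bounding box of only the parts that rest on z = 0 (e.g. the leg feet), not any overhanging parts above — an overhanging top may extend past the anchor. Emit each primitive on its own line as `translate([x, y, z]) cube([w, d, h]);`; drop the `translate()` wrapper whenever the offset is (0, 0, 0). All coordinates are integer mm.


translate([455, 240, 0]) cube([69, 183, 1970]);
translate([1454, 240, 0]) cube([69, 183, 1970]);
translate([455, 240, 1970]) cube([1068, 183, 45]);


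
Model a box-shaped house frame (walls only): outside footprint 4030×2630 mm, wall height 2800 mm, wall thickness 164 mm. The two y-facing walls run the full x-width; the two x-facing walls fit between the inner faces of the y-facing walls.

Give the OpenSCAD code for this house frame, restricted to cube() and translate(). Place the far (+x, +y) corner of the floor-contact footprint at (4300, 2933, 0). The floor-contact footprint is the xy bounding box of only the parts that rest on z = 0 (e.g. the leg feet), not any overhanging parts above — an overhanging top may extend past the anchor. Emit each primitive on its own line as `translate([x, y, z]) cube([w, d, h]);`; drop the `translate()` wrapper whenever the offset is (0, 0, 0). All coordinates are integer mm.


translate([270, 303, 0]) cube([4030, 164, 2800]);
translate([270, 2769, 0]) cube([4030, 164, 2800]);
translate([270, 467, 0]) cube([164, 2302, 2800]);
translate([4136, 467, 0]) cube([164, 2302, 2800]);


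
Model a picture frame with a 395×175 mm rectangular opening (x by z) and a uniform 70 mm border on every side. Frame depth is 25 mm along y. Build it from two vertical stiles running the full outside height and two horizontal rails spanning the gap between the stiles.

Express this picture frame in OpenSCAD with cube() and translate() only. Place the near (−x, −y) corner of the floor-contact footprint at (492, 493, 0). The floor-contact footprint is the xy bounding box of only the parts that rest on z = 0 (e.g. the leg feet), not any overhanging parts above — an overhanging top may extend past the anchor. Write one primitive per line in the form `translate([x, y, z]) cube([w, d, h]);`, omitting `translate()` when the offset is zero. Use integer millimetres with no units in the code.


translate([492, 493, 0]) cube([70, 25, 315]);
translate([957, 493, 0]) cube([70, 25, 315]);
translate([562, 493, 0]) cube([395, 25, 70]);
translate([562, 493, 245]) cube([395, 25, 70]);


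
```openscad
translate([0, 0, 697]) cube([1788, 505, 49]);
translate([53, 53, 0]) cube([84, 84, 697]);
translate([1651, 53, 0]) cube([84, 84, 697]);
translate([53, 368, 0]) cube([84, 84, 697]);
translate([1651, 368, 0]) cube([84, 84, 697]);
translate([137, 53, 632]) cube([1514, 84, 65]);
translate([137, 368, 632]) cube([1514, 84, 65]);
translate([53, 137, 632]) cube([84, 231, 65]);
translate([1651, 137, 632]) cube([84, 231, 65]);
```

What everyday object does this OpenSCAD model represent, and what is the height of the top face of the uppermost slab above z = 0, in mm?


A table. The table height is 746 mm.

A 1788×505×49 slab sits at z = 697 on four 84 mm square posts — a table. The top surface is at 697 + 49 = 746 mm.


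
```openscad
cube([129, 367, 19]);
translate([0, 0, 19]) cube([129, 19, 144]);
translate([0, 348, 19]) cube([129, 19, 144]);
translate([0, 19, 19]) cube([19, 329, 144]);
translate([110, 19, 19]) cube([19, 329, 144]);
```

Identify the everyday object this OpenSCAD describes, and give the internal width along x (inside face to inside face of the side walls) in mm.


An open box. The internal width is 91 mm.

A 129×367 base slab with four walls standing on it — an open box. The base is 129 mm wide and the walls are 19 mm thick, so the internal width is 129 − 2 × 19 = 91 mm.


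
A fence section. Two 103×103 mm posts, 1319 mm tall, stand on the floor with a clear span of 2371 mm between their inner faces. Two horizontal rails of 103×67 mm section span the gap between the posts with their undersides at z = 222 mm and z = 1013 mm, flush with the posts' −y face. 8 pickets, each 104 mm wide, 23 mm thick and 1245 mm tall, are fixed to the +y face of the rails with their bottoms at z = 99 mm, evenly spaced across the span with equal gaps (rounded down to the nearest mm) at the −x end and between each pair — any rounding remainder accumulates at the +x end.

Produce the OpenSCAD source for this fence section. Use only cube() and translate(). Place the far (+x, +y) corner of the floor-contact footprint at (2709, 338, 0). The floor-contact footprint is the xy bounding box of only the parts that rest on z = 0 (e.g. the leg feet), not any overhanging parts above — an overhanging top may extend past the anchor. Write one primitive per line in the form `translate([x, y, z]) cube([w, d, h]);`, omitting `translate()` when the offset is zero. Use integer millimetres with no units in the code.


translate([132, 235, 0]) cube([103, 103, 1319]);
translate([2606, 235, 0]) cube([103, 103, 1319]);
translate([235, 235, 222]) cube([2371, 103, 67]);
translate([235, 235, 1013]) cube([2371, 103, 67]);
translate([406, 338, 99]) cube([104, 23, 1245]);
translate([681, 338, 99]) cube([104, 23, 1245]);
translate([956, 338, 99]) cube([104, 23, 1245]);
translate([1231, 338, 99]) cube([104, 23, 1245]);
translate([1506, 338, 99]) cube([104, 23, 1245]);
translate([1781, 338, 99]) cube([104, 23, 1245]);
translate([2056, 338, 99]) cube([104, 23, 1245]);
translate([2331, 338, 99]) cube([104, 23, 1245]);


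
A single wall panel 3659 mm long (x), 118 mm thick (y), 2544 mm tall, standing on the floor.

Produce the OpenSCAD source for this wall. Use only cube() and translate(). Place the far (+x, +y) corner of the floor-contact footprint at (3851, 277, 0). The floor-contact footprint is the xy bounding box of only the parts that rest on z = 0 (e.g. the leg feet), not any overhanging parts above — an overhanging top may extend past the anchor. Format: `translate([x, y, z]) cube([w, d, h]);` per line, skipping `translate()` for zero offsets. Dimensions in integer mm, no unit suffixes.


translate([192, 159, 0]) cube([3659, 118, 2544]);


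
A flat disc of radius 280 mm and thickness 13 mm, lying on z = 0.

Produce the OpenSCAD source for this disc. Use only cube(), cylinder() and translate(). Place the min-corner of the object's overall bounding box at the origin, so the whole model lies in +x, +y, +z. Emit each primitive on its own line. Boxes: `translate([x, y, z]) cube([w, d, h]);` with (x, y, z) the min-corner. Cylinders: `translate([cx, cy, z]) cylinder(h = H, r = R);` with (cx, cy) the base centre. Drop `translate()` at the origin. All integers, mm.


translate([280, 280, 0]) cylinder(h = 13, r = 280);


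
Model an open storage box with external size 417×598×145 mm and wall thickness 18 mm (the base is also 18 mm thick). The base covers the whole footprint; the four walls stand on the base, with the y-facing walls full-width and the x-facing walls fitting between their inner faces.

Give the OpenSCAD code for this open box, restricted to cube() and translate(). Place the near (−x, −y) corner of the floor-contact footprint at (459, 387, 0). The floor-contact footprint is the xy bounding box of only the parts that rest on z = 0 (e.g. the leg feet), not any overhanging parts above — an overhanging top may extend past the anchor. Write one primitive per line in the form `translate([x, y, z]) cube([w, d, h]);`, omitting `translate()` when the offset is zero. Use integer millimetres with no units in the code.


translate([459, 387, 0]) cube([417, 598, 18]);
translate([459, 387, 18]) cube([417, 18, 127]);
translate([459, 967, 18]) cube([417, 18, 127]);
translate([459, 405, 18]) cube([18, 562, 127]);
translate([858, 405, 18]) cube([18, 562, 127]);


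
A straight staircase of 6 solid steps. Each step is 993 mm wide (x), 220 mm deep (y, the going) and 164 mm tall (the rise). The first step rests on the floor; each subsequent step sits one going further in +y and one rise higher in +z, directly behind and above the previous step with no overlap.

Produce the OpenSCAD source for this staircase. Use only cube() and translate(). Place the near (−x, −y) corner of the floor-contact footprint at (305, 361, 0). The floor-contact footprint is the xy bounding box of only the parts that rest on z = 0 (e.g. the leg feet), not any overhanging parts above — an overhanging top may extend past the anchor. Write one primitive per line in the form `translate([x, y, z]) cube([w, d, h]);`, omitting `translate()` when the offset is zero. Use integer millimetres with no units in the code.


translate([305, 361, 0]) cube([993, 220, 164]);
translate([305, 581, 164]) cube([993, 220, 164]);
translate([305, 801, 328]) cube([993, 220, 164]);
translate([305, 1021, 492]) cube([993, 220, 164]);
translate([305, 1241, 656]) cube([993, 220, 164]);
translate([305, 1461, 820]) cube([993, 220, 164]);


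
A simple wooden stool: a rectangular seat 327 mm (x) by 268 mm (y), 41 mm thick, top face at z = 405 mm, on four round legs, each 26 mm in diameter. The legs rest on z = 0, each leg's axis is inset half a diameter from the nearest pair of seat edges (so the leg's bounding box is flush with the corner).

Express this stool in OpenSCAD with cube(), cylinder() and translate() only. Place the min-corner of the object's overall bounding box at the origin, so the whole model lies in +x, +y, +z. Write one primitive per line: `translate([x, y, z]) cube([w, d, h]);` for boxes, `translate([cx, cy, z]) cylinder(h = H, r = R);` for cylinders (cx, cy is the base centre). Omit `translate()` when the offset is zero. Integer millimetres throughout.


translate([0, 0, 364]) cube([327, 268, 41]);
translate([13, 13, 0]) cylinder(h = 364, r = 13);
translate([314, 13, 0]) cylinder(h = 364, r = 13);
translate([13, 255, 0]) cylinder(h = 364, r = 13);
translate([314, 255, 0]) cylinder(h = 364, r = 13);


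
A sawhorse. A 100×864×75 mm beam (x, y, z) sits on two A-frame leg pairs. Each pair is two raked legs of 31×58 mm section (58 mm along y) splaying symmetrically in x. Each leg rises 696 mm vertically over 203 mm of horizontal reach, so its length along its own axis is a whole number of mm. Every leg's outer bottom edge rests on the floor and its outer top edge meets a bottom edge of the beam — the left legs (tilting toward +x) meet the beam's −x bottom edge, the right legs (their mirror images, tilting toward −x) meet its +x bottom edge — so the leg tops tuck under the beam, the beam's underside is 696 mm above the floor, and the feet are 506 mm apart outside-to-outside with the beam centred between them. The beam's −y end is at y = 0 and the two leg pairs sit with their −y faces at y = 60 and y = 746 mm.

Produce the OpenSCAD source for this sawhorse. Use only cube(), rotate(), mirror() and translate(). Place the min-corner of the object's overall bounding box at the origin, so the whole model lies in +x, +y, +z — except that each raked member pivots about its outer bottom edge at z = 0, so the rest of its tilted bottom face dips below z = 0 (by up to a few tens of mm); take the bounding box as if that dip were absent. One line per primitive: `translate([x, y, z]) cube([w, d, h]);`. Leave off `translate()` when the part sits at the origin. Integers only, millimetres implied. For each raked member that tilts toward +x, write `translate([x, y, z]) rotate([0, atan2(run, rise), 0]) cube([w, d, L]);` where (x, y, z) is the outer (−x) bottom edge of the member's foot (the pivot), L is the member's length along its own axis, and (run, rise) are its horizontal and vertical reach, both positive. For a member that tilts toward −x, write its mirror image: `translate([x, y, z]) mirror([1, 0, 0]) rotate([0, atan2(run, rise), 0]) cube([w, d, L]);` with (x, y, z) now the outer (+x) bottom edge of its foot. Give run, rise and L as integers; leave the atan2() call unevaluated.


// leg length = √(203² + 696²) = 725
// right-leg outer foot x = 2·203 + 100 = 506
// beam min-corner = (203, 0, 696)
translate([203, 0, 696]) cube([100, 864, 75]);
translate([0, 60, 0]) rotate([0, atan2(203, 696), 0]) cube([31, 58, 725]);
translate([506, 60, 0]) mirror([1, 0, 0]) rotate([0, atan2(203, 696), 0]) cube([31, 58, 725]);
translate([0, 746, 0]) rotate([0, atan2(203, 696), 0]) cube([31, 58, 725]);
translate([506, 746, 0]) mirror([1, 0, 0]) rotate([0, atan2(203, 696), 0]) cube([31, 58, 725]);


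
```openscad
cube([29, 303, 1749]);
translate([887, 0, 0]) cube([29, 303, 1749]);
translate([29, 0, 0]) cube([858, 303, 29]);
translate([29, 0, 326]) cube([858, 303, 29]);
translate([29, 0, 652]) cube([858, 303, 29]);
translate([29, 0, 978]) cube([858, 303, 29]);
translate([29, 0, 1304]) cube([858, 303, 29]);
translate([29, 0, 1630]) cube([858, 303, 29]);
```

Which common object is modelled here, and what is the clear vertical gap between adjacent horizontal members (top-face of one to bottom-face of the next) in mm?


A bookshelf. The clear shelf gap is 297 mm.

Two tall side panels with 6 horizontal boards between them — a bookshelf. The first two shelf undersides are at z = 0 and z = 326; with shelf thickness 29, the clear gap is 326 − 0 − 29 = 297 mm.


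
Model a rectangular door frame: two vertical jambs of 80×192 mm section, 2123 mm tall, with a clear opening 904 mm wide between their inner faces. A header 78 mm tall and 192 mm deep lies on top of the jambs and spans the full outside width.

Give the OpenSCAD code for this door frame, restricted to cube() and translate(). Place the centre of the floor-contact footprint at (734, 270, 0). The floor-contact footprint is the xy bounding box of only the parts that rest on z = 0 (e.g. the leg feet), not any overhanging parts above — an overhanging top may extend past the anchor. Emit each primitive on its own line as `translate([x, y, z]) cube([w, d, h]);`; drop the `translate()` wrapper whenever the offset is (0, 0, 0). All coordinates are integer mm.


translate([202, 174, 0]) cube([80, 192, 2123]);
translate([1186, 174, 0]) cube([80, 192, 2123]);
translate([202, 174, 2123]) cube([1064, 192, 78]);


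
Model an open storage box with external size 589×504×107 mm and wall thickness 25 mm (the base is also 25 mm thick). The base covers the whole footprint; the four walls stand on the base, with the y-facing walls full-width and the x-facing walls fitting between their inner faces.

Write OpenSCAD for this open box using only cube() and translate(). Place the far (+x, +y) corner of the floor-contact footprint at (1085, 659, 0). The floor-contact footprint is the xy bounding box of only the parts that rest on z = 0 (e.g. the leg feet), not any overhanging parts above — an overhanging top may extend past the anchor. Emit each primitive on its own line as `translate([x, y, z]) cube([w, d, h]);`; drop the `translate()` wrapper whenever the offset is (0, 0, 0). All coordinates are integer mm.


translate([496, 155, 0]) cube([589, 504, 25]);
translate([496, 155, 25]) cube([589, 25, 82]);
translate([496, 634, 25]) cube([589, 25, 82]);
translate([496, 180, 25]) cube([25, 454, 82]);
translate([1060, 180, 25]) cube([25, 454, 82]);


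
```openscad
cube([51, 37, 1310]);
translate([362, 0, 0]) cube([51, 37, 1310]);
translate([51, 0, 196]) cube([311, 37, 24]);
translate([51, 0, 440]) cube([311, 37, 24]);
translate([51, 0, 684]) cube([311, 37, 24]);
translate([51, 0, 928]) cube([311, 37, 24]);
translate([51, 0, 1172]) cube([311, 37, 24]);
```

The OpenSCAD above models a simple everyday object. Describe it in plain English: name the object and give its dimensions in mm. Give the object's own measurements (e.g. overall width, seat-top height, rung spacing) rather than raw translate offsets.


A straight ladder. Two 51×37 mm vertical rails, 1310 mm tall, stand 413 mm apart (outside-to-outside) with their front faces coplanar on the −y side. 5 rungs, each 37 mm deep and 24 mm tall, span between the inner faces of the rails, front faces flush with the rails. The lowest rung's underside is at z = 196 mm and rungs are spaced 244 mm apart (underside to underside).


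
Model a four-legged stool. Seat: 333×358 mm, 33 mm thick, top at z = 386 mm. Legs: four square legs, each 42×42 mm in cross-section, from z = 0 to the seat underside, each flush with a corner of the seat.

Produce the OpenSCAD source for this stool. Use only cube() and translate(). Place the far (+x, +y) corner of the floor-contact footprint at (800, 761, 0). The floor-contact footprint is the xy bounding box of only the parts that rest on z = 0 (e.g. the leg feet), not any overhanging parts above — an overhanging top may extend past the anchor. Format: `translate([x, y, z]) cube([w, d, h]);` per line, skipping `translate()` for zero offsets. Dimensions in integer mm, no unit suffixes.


translate([467, 403, 353]) cube([333, 358, 33]);
translate([467, 403, 0]) cube([42, 42, 353]);
translate([758, 403, 0]) cube([42, 42, 353]);
translate([467, 719, 0]) cube([42, 42, 353]);
translate([758, 719, 0]) cube([42, 42, 353]);


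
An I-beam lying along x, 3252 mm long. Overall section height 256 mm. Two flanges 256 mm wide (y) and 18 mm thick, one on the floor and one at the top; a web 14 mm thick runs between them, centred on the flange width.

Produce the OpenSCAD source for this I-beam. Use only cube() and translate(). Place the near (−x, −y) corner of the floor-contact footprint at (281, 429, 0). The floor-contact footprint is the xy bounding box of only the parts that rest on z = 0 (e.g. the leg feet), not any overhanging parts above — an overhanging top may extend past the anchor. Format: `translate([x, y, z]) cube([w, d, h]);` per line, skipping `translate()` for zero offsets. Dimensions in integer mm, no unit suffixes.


translate([281, 429, 0]) cube([3252, 256, 18]);
translate([281, 550, 18]) cube([3252, 14, 220]);
translate([281, 429, 238]) cube([3252, 256, 18]);


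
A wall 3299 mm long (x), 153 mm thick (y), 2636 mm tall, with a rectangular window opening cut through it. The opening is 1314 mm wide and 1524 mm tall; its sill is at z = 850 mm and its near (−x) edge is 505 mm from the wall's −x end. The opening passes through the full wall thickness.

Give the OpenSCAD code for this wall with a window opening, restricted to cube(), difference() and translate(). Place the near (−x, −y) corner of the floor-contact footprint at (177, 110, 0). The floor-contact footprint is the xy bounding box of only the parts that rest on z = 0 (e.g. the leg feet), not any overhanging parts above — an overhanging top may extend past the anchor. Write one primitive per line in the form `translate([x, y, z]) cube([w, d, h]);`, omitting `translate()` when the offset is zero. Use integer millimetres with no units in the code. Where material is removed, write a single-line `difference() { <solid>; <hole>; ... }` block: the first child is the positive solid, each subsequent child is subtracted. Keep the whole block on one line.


difference() { translate([177, 110, 0]) cube([3299, 153, 2636]); translate([682, 110, 850]) cube([1314, 153, 1524]); }


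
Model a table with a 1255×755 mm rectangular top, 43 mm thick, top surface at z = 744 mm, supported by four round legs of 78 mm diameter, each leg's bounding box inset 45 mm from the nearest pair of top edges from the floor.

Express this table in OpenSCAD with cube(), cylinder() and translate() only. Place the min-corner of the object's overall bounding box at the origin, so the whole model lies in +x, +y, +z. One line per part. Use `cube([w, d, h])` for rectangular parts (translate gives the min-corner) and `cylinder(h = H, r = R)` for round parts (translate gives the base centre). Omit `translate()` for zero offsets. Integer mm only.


// leg_h = 744 - 43 = 701
translate([0, 0, 701]) cube([1255, 755, 43]);
translate([84, 84, 0]) cylinder(h = 701, r = 39);
translate([1171, 84, 0]) cylinder(h = 701, r = 39);
translate([84, 671, 0]) cylinder(h = 701, r = 39);
translate([1171, 671, 0]) cylinder(h = 701, r = 39);


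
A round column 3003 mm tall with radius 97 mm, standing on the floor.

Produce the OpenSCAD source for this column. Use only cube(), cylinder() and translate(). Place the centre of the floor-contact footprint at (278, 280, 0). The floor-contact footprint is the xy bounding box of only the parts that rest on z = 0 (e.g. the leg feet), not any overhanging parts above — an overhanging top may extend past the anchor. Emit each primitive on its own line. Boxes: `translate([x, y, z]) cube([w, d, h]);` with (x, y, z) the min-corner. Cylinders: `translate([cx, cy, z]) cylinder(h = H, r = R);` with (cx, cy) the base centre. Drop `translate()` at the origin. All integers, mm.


translate([278, 280, 0]) cylinder(h = 3003, r = 97);


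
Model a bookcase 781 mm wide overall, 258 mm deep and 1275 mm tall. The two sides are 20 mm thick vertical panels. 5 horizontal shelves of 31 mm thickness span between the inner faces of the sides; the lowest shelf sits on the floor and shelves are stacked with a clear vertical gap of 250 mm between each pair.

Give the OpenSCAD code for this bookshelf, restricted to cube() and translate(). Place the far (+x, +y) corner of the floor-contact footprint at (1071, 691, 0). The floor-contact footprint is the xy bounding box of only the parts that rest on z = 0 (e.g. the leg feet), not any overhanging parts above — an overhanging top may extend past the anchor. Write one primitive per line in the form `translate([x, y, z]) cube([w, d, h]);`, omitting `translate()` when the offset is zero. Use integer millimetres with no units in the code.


translate([290, 433, 0]) cube([20, 258, 1275]);
translate([1051, 433, 0]) cube([20, 258, 1275]);
translate([310, 433, 0]) cube([741, 258, 31]);
translate([310, 433, 281]) cube([741, 258, 31]);
translate([310, 433, 562]) cube([741, 258, 31]);
translate([310, 433, 843]) cube([741, 258, 31]);
translate([310, 433, 1124]) cube([741, 258, 31]);


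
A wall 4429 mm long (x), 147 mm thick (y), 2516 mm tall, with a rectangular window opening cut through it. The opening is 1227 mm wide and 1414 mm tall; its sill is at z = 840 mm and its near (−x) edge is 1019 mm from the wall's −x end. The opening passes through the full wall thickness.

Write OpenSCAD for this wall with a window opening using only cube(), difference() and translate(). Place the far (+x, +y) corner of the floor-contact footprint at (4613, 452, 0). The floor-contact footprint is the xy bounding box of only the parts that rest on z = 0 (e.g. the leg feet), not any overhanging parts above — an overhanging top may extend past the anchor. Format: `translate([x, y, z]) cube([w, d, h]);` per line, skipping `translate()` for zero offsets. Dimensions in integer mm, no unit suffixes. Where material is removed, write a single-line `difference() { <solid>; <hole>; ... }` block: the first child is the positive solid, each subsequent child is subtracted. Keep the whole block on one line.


difference() { translate([184, 305, 0]) cube([4429, 147, 2516]); translate([1203, 305, 840]) cube([1227, 147, 1414]); }


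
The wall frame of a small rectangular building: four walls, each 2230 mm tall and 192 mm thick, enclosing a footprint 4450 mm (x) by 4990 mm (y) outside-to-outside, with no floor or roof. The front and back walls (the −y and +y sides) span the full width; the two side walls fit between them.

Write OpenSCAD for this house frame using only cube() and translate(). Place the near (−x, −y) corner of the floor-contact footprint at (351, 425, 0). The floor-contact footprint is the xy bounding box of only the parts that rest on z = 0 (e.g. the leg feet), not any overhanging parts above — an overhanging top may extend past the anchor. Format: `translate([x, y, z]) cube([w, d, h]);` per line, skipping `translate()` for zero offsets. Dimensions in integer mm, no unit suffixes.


translate([351, 425, 0]) cube([4450, 192, 2230]);
translate([351, 5223, 0]) cube([4450, 192, 2230]);
translate([351, 617, 0]) cube([192, 4606, 2230]);
translate([4609, 617, 0]) cube([192, 4606, 2230]);


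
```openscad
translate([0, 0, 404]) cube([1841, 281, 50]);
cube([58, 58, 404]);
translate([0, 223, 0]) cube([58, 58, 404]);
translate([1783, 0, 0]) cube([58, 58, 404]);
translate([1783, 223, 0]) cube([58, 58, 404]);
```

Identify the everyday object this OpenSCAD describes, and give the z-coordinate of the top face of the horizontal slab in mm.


A bench. The seat-top height is 454 mm.

A long slab on four corner posts — a bench. The slab sits at z = 404 with thickness 50, so the top is 404 + 50 = 454 mm.


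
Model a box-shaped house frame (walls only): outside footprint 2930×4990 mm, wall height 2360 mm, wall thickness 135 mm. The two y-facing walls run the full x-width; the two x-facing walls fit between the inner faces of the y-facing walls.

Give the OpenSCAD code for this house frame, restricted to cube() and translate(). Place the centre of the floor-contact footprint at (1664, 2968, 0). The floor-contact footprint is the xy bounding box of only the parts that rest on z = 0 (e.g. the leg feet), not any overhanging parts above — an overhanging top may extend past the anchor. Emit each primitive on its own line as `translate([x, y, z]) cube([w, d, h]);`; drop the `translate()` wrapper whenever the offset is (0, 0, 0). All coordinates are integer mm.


translate([199, 473, 0]) cube([2930, 135, 2360]);
translate([199, 5328, 0]) cube([2930, 135, 2360]);
translate([199, 608, 0]) cube([135, 4720, 2360]);
translate([2994, 608, 0]) cube([135, 4720, 2360]);


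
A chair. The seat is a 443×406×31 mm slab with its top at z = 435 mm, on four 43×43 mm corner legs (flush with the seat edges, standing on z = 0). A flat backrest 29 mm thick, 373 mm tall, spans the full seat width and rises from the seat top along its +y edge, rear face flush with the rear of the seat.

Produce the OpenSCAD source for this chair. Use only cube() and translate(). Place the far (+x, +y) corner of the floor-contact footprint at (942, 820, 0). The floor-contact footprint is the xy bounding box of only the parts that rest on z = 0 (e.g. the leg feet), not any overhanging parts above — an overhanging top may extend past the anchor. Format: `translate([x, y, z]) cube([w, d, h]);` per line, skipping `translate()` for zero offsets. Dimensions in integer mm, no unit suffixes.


// leg_h = 435 - 31 = 404
translate([499, 414, 404]) cube([443, 406, 31]);
translate([499, 414, 0]) cube([43, 43, 404]);
translate([899, 414, 0]) cube([43, 43, 404]);
translate([499, 777, 0]) cube([43, 43, 404]);
translate([899, 777, 0]) cube([43, 43, 404]);
translate([499, 791, 435]) cube([443, 29, 373]);


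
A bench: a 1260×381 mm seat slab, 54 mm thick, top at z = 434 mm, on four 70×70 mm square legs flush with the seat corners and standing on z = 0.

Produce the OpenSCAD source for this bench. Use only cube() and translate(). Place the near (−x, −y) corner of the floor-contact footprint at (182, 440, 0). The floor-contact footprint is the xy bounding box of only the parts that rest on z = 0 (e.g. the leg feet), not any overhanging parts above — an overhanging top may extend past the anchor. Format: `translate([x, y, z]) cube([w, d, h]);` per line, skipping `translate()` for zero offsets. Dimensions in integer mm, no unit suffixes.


// leg_h = 434 − 54 = 380
translate([182, 440, 380]) cube([1260, 381, 54]);
translate([182, 440, 0]) cube([70, 70, 380]);
translate([182, 751, 0]) cube([70, 70, 380]);
translate([1372, 440, 0]) cube([70, 70, 380]);
translate([1372, 751, 0]) cube([70, 70, 380]);


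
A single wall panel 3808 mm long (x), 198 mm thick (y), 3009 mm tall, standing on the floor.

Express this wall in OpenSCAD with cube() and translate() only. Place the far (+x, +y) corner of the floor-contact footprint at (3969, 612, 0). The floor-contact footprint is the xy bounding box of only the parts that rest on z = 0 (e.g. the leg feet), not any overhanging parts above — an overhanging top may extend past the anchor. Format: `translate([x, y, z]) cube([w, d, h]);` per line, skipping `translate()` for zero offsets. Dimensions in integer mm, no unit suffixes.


translate([161, 414, 0]) cube([3808, 198, 3009]);


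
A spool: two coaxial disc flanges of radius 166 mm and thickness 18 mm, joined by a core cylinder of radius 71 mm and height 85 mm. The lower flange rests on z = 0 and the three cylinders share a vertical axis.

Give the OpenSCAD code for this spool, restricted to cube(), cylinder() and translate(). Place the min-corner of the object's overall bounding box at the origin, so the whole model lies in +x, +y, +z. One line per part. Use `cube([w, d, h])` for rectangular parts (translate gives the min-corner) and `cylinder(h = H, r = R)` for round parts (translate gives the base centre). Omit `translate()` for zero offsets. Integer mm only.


translate([166, 166, 0]) cylinder(h = 18, r = 166);
translate([166, 166, 18]) cylinder(h = 85, r = 71);
translate([166, 166, 103]) cylinder(h = 18, r = 166);


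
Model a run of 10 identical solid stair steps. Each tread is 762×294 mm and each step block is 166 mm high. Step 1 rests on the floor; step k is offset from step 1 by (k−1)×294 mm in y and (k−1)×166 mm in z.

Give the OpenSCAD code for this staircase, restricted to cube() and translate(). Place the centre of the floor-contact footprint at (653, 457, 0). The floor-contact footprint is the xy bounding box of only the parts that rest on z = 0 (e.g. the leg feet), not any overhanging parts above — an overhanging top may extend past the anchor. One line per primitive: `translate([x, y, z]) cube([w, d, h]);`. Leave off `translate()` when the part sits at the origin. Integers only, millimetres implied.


translate([272, 310, 0]) cube([762, 294, 166]);
translate([272, 604, 166]) cube([762, 294, 166]);
translate([272, 898, 332]) cube([762, 294, 166]);
translate([272, 1192, 498]) cube([762, 294, 166]);
translate([272, 1486, 664]) cube([762, 294, 166]);
translate([272, 1780, 830]) cube([762, 294, 166]);
translate([272, 2074, 996]) cube([762, 294, 166]);
translate([272, 2368, 1162]) cube([762, 294, 166]);
translate([272, 2662, 1328]) cube([762, 294, 166]);
translate([272, 2956, 1494]) cube([762, 294, 166]);


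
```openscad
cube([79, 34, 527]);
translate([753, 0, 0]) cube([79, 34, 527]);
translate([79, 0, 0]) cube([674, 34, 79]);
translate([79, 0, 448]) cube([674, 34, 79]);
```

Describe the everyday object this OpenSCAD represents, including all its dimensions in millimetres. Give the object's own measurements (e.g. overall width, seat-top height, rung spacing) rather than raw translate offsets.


A rectangular picture frame lying in the x–z plane (depth along y). The opening is 674 mm wide (x) by 369 mm tall (z), surrounded by a border 79 mm wide on all four sides. The frame is 34 mm deep and is made of two full-height vertical stiles with two horizontal rails fitted between them.


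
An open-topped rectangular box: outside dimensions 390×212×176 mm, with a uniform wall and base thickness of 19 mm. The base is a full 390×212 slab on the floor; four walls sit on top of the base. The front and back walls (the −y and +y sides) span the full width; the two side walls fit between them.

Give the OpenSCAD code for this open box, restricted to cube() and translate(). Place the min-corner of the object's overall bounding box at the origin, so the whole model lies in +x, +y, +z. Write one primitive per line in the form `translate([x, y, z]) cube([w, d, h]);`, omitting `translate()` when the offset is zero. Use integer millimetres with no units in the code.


cube([390, 212, 19]);
translate([0, 0, 19]) cube([390, 19, 157]);
translate([0, 193, 19]) cube([390, 19, 157]);
translate([0, 19, 19]) cube([19, 174, 157]);
translate([371, 19, 19]) cube([19, 174, 157]);


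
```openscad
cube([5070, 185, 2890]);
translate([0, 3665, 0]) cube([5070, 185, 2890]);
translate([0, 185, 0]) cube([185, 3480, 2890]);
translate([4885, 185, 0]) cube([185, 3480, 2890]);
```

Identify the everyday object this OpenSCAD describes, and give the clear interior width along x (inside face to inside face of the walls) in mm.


A house (or room) frame. The interior width is 4700 mm.

Four 2890 mm walls enclosing a rectangle with no floor or roof — a room or house frame. Outside width is 5070 mm and wall thickness is 185 mm, so the interior width is 5070 − 2 × 185 = 4700 mm.


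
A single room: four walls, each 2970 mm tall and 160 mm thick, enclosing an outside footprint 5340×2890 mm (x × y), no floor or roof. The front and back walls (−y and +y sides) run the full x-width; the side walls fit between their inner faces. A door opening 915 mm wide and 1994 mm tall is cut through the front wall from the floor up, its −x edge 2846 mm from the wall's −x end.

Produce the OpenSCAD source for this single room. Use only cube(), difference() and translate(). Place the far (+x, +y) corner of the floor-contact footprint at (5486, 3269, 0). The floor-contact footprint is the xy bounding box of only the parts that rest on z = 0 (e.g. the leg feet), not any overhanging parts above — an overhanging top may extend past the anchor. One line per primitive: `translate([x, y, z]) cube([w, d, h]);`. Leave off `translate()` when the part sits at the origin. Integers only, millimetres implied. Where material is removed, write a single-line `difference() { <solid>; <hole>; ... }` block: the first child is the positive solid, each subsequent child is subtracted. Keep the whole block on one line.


difference() { translate([146, 379, 0]) cube([5340, 160, 2970]); translate([2992, 379, 0]) cube([915, 160, 1994]); }
translate([146, 3109, 0]) cube([5340, 160, 2970]);
translate([146, 539, 0]) cube([160, 2570, 2970]);
translate([5326, 539, 0]) cube([160, 2570, 2970]);
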